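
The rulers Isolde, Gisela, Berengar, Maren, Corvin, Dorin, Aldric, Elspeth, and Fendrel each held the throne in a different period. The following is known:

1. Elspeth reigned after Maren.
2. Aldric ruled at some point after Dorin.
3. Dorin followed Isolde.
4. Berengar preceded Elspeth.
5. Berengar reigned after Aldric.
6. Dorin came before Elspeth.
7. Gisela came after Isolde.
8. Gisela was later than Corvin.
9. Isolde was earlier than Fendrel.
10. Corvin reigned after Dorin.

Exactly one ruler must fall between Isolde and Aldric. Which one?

Tracing the constraints gives Isolde → Dorin → Aldric, so Dorin sits after Isolde and before Aldric.
No other ruler is forced both after Isolde and before Aldric.

Dorin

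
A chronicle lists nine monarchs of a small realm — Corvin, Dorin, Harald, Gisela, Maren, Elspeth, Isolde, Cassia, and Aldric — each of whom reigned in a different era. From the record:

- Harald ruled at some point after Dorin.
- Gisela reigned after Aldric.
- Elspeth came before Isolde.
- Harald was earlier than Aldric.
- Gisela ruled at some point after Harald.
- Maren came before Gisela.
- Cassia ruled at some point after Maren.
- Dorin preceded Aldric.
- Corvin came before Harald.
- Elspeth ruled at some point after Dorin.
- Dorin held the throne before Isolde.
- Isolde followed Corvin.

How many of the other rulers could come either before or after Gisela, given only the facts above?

Forced before Gisela: Aldric, Corvin, Dorin, Harald, and Maren.
That leaves Cassia, Elspeth, and Isolde with no forced order relative to Gisela — 3.

3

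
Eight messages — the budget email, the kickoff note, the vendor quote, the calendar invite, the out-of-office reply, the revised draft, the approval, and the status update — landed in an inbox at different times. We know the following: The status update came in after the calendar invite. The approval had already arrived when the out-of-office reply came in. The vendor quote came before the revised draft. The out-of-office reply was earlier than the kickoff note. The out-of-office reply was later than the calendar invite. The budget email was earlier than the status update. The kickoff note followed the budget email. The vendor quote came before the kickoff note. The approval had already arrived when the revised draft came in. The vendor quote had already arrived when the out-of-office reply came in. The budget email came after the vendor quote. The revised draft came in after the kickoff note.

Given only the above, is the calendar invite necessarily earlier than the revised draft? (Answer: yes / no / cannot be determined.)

Chain the constraints: the calendar invite → the out-of-office reply → the kickoff note → the revised draft. Each link is directly stated, so the calendar invite comes before the revised draft.

yes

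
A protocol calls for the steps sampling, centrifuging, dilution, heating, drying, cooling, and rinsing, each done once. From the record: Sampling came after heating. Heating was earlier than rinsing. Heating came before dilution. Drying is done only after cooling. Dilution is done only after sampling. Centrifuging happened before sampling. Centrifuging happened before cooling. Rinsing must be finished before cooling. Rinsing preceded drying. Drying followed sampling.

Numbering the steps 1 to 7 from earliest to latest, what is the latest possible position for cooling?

6

Cooling must come before drying — 1 step forced after it.
Everything else can be placed before cooling in some valid order, so cooling can sit as late as position 7 − 1 = 6.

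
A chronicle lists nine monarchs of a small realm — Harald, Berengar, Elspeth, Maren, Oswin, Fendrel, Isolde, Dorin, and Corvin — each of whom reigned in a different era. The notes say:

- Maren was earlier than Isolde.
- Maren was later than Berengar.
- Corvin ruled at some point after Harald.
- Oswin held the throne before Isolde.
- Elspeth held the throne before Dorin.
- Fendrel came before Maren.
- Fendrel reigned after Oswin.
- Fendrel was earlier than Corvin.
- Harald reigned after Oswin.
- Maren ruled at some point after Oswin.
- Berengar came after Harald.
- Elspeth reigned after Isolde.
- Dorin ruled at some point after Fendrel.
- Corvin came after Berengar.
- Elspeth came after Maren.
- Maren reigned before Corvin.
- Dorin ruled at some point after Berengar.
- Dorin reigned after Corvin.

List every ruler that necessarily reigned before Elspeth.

Berengar, Fendrel, Harald, Isolde, Maren, Oswin

Directly stated before Elspeth: Isolde and Maren.
Berengar reaches Elspeth via Berengar → Maren → Elspeth.
Fendrel reaches Elspeth via Fendrel → Maren → Elspeth.
Harald reaches Elspeth via Harald → Berengar → Maren → Elspeth.
Likewise Oswin reaches Elspeth by chaining the stated constraints.
No chain forces Dorin (or any of the others) ahead of Elspeth.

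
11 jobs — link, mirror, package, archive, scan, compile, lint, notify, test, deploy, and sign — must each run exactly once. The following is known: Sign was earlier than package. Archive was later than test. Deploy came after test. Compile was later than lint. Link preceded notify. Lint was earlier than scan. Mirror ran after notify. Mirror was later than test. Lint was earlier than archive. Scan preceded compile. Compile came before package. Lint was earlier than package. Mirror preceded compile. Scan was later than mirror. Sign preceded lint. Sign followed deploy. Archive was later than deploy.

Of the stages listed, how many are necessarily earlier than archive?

Directly stated before archive: deploy, lint, and test.
Sign reaches archive via sign → lint → archive.
That's deploy, lint, sign, and test — 4 in all.

4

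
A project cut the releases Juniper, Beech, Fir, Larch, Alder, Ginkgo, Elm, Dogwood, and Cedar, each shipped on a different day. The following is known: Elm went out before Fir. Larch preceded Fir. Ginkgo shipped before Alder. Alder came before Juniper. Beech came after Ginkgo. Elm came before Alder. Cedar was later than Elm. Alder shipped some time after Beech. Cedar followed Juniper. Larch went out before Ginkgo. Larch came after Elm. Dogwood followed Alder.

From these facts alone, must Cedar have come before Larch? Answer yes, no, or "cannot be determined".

no

Tracing the constraints gives Larch → Ginkgo → Alder → Juniper → Cedar, so Larch must come before Cedar.
That means Cedar cannot be before Larch.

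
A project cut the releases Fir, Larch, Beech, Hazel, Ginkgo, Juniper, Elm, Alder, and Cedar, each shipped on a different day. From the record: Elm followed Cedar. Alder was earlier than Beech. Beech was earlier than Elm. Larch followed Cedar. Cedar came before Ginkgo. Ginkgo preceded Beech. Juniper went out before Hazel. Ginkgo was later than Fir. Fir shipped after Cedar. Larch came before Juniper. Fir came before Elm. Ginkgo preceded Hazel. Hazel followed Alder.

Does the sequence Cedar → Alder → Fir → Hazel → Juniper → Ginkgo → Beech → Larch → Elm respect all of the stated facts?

no

The constraints require Ginkgo before Hazel, but in the proposed sequence Hazel appears ahead of Ginkgo. That one violation is enough.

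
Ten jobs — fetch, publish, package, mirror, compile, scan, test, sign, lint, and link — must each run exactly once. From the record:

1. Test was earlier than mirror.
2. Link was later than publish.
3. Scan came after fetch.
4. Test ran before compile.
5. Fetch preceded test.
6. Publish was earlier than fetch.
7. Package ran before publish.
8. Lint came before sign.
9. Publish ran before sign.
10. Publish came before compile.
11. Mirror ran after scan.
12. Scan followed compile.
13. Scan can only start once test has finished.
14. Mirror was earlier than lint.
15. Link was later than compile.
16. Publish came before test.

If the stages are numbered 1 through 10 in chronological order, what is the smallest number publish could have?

2

Package must come before publish — 1 forced predecessor.
Nothing else is forced ahead of publish, so its earliest slot is position 1 + 1 = 2.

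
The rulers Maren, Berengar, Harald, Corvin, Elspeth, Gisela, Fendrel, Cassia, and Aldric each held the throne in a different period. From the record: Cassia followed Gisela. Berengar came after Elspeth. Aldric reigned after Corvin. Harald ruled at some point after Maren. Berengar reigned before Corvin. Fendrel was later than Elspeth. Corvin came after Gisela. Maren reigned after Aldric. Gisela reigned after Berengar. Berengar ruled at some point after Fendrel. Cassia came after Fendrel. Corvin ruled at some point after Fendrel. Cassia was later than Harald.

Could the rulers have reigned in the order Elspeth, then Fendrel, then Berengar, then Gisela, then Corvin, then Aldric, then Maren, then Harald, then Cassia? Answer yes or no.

yes

Check each stated constraint against the proposed order — e.g. Gisela is ahead of Cassia; Fendrel is ahead of Cassia. Every pair is in the required order; nothing is violated.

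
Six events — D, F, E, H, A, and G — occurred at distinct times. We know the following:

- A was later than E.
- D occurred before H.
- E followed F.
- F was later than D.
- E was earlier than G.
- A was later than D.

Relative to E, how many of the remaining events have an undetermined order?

Forced before E: D and F; forced after E: A and G.
That leaves H with no forced order relative to E — 1.

1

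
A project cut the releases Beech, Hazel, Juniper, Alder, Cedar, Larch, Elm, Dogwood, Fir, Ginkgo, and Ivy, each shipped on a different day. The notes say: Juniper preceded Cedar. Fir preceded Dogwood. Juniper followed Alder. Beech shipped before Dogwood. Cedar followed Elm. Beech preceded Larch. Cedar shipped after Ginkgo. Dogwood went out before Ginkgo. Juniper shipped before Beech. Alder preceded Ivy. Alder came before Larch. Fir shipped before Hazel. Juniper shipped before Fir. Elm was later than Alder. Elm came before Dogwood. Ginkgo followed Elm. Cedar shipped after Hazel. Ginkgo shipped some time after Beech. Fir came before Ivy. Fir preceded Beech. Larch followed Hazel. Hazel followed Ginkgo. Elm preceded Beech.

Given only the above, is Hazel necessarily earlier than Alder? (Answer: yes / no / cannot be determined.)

no

Tracing the constraints gives Alder → Juniper → Fir → Hazel, so Alder must come before Hazel.
That means Hazel cannot be before Alder.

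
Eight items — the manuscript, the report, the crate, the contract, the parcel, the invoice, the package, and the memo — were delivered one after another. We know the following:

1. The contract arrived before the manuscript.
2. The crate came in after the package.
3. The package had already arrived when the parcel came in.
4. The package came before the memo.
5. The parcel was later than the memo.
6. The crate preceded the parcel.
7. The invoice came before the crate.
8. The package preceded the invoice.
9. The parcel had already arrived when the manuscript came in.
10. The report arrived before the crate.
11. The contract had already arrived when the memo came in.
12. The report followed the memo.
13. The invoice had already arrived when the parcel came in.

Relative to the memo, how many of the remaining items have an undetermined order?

1

Forced before the memo: the contract and the package; forced after the memo: the crate, the manuscript, the parcel, and the report.
That leaves the invoice with no forced order relative to the memo — 1.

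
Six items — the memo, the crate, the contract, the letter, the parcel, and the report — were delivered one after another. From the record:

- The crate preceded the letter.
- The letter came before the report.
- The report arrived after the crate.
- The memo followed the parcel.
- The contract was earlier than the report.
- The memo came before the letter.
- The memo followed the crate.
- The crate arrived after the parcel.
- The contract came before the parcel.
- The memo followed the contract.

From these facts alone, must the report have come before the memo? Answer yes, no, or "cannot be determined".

no

Tracing the constraints gives the memo → the letter → the report, so the memo must come before the report.
That means the report cannot be before the memo.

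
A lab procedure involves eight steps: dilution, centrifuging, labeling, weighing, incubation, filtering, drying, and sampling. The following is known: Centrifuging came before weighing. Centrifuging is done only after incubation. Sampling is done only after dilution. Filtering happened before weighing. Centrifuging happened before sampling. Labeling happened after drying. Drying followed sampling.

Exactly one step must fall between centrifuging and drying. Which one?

Tracing the constraints gives centrifuging → sampling → drying, so sampling sits after centrifuging and before drying.
No other step is forced both after centrifuging and before drying.

sampling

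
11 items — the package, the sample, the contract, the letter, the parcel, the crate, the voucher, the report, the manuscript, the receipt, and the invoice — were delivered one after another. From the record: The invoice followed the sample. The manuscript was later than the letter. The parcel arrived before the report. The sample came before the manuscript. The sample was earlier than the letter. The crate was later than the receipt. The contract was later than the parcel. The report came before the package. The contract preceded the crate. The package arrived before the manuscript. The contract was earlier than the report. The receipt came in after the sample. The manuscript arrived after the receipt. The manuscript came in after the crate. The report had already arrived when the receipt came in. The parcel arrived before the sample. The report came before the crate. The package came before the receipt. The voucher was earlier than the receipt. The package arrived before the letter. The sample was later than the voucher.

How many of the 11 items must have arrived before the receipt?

Directly stated before the receipt: the package, the report, the sample, and the voucher.
The contract reaches the receipt via the contract → the report → the receipt.
The parcel reaches the receipt via the parcel → the sample → the receipt.
That's the contract, the package, the parcel, the report, the sample, and the voucher — 6 in all.

6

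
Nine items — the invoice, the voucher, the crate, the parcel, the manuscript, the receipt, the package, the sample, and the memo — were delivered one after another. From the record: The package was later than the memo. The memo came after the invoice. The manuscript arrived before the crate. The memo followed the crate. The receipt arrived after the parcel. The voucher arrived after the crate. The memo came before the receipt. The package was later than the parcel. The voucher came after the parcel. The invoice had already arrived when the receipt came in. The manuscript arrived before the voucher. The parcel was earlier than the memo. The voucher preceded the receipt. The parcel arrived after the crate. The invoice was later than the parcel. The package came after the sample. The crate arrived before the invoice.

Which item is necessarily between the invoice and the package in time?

the memo

Tracing the constraints gives the invoice → the memo → the package, so the memo sits after the invoice and before the package.
No other item is forced both after the invoice and before the package.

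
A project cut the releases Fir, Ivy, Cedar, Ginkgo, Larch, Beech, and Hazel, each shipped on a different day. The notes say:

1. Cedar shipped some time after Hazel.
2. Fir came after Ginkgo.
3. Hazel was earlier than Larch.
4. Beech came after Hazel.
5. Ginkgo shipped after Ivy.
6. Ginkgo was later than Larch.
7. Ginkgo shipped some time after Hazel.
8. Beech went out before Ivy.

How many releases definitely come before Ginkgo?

4

Directly stated before Ginkgo: Hazel, Ivy, and Larch.
Beech reaches Ginkgo via Beech → Ivy → Ginkgo.
No chain forces Fir (or any of the others) ahead of Ginkgo.
That's Beech, Hazel, Ivy, and Larch — 4 in all.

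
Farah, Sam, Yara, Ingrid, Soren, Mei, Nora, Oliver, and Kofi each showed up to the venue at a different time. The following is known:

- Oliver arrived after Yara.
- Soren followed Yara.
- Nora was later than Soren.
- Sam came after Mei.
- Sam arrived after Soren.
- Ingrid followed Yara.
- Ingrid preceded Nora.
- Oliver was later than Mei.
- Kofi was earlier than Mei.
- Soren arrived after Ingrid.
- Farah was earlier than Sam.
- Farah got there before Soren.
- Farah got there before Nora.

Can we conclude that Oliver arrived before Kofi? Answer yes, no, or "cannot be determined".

Tracing the constraints gives Kofi → Mei → Oliver, so Kofi must come before Oliver.
That means Oliver cannot be before Kofi.

no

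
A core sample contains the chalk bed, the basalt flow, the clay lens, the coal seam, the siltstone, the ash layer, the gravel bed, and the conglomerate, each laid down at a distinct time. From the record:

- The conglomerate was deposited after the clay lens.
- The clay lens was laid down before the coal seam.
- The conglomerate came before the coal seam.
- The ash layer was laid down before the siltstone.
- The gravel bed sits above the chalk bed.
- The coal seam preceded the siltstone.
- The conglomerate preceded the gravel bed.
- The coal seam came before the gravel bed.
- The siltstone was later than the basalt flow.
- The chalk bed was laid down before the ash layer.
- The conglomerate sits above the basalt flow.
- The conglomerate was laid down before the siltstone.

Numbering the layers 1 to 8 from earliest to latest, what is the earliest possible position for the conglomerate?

3

The basalt flow and the clay lens must both come before the conglomerate — 2 forced predecessors.
Nothing else is forced ahead of the conglomerate, so its earliest slot is position 2 + 1 = 3.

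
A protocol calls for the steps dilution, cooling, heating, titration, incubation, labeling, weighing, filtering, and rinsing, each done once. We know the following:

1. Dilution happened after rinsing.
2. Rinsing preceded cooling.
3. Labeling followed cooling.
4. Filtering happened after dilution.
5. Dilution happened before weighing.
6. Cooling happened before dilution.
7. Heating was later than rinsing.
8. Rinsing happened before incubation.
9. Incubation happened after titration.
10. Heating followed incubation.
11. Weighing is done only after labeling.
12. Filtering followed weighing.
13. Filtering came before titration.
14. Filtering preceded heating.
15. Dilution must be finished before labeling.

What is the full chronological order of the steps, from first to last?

The constraints fix every adjacent pair, so only one ordering works:
rinsing → cooling → dilution → labeling → weighing → filtering → titration → incubation → heating.

rinsing, cooling, dilution, labeling, weighing, filtering, titration, incubation, heating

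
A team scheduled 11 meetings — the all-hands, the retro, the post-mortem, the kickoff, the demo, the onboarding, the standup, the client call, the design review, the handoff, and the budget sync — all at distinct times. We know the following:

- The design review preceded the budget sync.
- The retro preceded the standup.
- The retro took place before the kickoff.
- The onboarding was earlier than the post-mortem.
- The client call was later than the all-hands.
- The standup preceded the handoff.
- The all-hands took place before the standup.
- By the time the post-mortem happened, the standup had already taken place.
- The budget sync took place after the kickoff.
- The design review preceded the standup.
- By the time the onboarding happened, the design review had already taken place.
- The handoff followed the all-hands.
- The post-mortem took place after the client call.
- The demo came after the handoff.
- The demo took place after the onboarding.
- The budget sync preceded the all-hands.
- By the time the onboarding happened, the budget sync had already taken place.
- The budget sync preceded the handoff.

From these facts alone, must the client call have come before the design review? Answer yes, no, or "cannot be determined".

Tracing the constraints gives the design review → the budget sync → the all-hands → the client call, so the design review must come before the client call.
That means the client call cannot be before the design review.

no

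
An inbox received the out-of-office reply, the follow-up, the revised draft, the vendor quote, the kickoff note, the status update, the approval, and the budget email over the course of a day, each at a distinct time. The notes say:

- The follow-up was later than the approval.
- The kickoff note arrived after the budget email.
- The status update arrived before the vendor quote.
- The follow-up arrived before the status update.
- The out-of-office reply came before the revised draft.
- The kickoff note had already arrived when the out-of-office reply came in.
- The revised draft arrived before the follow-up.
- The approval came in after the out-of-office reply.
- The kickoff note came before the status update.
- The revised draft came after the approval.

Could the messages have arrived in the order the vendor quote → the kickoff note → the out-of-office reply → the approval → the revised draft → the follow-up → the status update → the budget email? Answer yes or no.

no

The constraints require the status update before the vendor quote, but in the proposed sequence the vendor quote appears ahead of the status update. That one violation is enough.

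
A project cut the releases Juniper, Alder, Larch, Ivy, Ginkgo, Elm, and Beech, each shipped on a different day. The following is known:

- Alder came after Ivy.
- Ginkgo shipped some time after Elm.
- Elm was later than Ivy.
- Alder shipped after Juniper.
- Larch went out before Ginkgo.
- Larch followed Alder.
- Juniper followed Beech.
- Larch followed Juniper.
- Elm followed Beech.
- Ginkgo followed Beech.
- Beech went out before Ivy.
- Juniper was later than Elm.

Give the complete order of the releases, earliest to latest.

The constraints fix every adjacent pair, so only one ordering works:
Beech → Ivy → Elm → Juniper → Alder → Larch → Ginkgo.

Beech, Ivy, Elm, Juniper, Alder, Larch, Ginkgo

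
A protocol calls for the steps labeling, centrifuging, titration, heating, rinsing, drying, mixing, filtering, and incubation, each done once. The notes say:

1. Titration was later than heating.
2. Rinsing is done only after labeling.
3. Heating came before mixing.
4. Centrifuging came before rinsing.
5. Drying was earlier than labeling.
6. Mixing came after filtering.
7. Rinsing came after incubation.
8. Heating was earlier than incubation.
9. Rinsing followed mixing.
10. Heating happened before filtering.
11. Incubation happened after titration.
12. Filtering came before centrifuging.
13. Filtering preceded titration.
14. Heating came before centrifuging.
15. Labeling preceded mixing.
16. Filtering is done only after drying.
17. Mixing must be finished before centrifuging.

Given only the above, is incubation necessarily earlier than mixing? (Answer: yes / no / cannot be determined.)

cannot be determined

No chain of stated constraints runs from incubation to mixing, and none runs from mixing to incubation either.
So the relative order of incubation and mixing is not fixed by the given facts.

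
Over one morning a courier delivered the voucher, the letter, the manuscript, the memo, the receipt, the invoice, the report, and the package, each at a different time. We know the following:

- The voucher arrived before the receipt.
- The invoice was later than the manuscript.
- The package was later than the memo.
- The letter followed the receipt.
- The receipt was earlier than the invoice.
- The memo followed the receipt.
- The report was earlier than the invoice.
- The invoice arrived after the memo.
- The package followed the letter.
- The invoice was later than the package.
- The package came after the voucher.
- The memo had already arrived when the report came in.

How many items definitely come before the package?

Directly stated before the package: the letter, the memo, and the voucher.
The receipt reaches the package via the receipt → the memo → the package.
No chain forces the report (or any of the others) ahead of the package.
That's the letter, the memo, the receipt, and the voucher — 4 in all.

4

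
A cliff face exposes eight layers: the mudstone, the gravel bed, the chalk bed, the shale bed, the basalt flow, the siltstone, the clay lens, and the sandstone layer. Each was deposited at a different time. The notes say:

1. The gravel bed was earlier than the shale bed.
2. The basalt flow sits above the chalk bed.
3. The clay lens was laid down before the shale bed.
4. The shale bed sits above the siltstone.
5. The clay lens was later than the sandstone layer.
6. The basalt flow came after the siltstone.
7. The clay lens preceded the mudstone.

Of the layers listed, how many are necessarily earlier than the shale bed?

Directly stated before the shale bed: the clay lens, the gravel bed, and the siltstone.
The sandstone layer reaches the shale bed via the sandstone layer → the clay lens → the shale bed.
That's the clay lens, the gravel bed, the sandstone layer, and the siltstone — 4 in all.

4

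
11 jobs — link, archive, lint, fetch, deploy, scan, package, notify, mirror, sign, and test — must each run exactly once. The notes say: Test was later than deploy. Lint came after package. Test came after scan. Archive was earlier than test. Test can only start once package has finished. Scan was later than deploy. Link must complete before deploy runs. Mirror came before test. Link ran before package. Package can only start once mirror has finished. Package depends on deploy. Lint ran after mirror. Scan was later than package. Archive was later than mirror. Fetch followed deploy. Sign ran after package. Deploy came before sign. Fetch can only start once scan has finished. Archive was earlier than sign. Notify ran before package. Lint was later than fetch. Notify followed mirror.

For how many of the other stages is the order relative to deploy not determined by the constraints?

Forced before deploy: link; forced after deploy: fetch, lint, package, scan, sign, and test.
That leaves archive, mirror, and notify with no forced order relative to deploy — 3.

3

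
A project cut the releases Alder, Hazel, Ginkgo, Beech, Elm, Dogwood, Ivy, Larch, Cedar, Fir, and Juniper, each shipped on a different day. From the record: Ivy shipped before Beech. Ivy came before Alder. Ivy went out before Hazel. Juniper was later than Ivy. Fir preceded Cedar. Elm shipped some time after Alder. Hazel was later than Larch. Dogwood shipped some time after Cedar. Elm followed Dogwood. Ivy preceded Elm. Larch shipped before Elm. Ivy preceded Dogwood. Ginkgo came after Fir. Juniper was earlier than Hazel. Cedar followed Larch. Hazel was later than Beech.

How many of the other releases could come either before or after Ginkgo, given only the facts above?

Forced before Ginkgo: Fir.
That leaves Alder, Beech, Cedar, Dogwood, Elm, Hazel, Ivy, Juniper, and Larch with no forced order relative to Ginkgo — 9.

9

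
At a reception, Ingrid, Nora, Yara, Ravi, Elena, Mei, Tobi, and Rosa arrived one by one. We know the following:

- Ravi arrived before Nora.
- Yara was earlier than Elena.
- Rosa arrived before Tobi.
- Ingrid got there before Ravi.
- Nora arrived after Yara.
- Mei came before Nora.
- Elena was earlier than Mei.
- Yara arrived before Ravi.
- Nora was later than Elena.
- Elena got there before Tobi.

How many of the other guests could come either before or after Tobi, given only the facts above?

4

Forced before Tobi: Elena, Rosa, and Yara.
That leaves Ingrid, Mei, Nora, and Ravi with no forced order relative to Tobi — 4.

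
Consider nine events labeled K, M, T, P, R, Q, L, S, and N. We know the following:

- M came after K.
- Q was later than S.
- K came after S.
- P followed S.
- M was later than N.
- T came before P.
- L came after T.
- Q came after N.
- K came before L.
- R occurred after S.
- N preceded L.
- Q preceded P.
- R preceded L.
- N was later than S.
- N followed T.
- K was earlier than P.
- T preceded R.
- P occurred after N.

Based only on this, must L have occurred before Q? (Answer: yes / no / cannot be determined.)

No chain of stated constraints runs from L to Q, and none runs from Q to L either.
So the relative order of L and Q is not fixed by the given facts.

cannot be determined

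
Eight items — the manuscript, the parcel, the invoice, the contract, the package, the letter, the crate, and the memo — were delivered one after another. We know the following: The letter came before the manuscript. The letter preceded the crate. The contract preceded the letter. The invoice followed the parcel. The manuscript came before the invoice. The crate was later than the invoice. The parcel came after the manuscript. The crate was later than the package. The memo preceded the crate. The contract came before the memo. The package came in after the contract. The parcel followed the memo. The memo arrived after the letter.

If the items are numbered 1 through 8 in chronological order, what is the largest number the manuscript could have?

The manuscript must come before the crate, the invoice, and the parcel — 3 items forced after it.
Everything else can be placed before the manuscript in some valid order, so the manuscript can sit as late as position 8 − 3 = 5.

5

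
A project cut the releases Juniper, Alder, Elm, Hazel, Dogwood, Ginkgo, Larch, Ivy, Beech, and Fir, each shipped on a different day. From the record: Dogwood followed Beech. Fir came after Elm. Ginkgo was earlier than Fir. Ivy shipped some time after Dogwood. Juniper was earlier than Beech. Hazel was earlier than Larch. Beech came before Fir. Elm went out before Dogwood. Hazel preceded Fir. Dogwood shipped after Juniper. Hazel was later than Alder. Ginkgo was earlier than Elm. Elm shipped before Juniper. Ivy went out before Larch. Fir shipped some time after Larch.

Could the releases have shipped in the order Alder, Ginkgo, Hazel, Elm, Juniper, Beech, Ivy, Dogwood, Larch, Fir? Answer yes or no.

The constraints require Dogwood before Ivy, but in the proposed sequence Ivy appears ahead of Dogwood. That one violation is enough.

no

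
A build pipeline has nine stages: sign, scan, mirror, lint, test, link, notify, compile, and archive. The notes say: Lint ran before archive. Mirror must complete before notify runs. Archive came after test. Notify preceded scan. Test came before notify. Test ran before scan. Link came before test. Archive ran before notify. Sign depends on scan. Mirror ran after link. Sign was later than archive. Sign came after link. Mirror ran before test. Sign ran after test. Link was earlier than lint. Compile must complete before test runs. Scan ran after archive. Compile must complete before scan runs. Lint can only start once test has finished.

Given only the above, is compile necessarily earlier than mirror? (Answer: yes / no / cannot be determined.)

cannot be determined

No chain of stated constraints runs from compile to mirror, and none runs from mirror to compile either.
So the relative order of compile and mirror is not fixed by the given facts.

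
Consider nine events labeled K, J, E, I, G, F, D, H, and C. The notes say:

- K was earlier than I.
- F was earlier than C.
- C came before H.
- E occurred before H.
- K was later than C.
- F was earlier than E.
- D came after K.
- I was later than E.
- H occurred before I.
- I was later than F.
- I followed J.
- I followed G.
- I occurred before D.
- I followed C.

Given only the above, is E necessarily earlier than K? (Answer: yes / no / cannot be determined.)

No chain of stated constraints runs from E to K, and none runs from K to E either.
So the relative order of E and K is not fixed by the given facts.

cannot be determined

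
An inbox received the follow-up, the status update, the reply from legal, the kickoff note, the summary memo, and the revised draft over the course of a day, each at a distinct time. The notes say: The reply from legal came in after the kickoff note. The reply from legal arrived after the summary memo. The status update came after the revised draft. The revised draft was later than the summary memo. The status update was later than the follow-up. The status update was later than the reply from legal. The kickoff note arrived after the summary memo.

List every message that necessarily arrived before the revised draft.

Directly stated before the revised draft: the summary memo.
No chain forces the kickoff note (or any of the others) ahead of the revised draft.

the summary memo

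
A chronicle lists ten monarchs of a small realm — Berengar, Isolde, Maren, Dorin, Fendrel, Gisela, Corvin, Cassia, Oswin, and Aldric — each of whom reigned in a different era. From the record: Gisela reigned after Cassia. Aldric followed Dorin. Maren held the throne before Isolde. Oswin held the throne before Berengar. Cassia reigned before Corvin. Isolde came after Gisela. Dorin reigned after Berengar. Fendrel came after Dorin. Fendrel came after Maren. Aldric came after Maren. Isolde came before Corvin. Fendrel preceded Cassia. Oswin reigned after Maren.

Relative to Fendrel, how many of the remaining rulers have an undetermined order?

1

Forced before Fendrel: Berengar, Dorin, Maren, and Oswin; forced after Fendrel: Cassia, Corvin, Gisela, and Isolde.
That leaves Aldric with no forced order relative to Fendrel — 1.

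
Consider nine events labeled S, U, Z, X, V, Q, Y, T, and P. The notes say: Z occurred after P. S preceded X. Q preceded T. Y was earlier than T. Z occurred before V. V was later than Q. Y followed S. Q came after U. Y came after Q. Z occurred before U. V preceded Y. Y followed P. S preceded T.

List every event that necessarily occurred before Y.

Directly stated before Y: P, Q, S, and V.
U reaches Y via U → Q → Y.
Z reaches Y via Z → V → Y.
No chain forces T (or any of the others) ahead of Y.

P, Q, S, U, V, Z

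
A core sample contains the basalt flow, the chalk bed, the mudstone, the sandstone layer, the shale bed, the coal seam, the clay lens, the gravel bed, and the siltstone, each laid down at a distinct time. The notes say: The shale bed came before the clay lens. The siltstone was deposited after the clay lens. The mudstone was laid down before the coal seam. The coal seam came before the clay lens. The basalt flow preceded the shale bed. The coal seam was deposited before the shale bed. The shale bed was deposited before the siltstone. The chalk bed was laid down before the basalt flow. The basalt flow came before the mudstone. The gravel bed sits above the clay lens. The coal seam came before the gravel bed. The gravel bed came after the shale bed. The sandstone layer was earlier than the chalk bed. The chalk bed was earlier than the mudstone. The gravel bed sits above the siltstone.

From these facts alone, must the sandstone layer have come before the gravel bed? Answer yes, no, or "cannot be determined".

Chain the constraints: the sandstone layer → the chalk bed → the mudstone → the coal seam → the gravel bed. Each link is directly stated, so the sandstone layer comes before the gravel bed.

yes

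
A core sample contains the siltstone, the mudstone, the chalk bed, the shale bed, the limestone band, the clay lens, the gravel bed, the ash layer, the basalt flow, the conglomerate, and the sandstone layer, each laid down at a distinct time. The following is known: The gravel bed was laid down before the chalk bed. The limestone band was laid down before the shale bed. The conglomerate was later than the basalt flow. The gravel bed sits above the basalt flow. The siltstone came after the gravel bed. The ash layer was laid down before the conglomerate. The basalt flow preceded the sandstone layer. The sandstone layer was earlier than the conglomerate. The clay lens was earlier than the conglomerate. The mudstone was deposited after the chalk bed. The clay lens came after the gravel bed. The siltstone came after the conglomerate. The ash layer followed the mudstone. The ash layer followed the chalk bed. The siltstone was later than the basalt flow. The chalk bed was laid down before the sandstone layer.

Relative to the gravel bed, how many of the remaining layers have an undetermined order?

2

Forced before the gravel bed: the basalt flow; forced after the gravel bed: the ash layer, the chalk bed, the clay lens, the conglomerate, the mudstone, the sandstone layer, and the siltstone.
That leaves the limestone band and the shale bed with no forced order relative to the gravel bed — 2.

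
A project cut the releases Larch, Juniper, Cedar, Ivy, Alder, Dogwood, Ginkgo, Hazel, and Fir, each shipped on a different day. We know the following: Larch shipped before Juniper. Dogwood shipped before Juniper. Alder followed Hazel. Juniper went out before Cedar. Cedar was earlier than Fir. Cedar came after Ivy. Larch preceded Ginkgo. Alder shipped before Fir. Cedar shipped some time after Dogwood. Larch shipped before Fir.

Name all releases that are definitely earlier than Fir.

Directly stated before Fir: Alder, Cedar, and Larch.
Dogwood reaches Fir via Dogwood → Cedar → Fir.
Hazel reaches Fir via Hazel → Alder → Fir.
Ivy reaches Fir via Ivy → Cedar → Fir.
Likewise Juniper reaches Fir by chaining the stated constraints.
No chain forces Ginkgo ahead of Fir.

Alder, Cedar, Dogwood, Hazel, Ivy, Juniper, Larch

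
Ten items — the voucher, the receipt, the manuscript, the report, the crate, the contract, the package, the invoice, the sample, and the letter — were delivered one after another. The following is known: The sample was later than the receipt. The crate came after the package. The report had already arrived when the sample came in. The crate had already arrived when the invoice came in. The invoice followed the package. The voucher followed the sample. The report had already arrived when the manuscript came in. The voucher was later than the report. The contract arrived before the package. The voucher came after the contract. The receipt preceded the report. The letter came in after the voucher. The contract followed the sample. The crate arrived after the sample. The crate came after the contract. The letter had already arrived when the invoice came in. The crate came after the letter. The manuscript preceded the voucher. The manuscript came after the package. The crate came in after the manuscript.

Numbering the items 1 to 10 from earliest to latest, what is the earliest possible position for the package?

5

The contract, the receipt, the report, and the sample must all come before the package — 4 forced predecessors.
Nothing else is forced ahead of the package, so its earliest slot is position 4 + 1 = 5.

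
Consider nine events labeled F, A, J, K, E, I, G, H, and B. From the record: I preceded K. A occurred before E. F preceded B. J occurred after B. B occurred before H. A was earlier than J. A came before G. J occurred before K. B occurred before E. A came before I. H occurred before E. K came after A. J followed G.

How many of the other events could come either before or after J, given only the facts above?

3

Forced before J: A, B, F, and G; forced after J: K.
That leaves E, H, and I with no forced order relative to J — 3.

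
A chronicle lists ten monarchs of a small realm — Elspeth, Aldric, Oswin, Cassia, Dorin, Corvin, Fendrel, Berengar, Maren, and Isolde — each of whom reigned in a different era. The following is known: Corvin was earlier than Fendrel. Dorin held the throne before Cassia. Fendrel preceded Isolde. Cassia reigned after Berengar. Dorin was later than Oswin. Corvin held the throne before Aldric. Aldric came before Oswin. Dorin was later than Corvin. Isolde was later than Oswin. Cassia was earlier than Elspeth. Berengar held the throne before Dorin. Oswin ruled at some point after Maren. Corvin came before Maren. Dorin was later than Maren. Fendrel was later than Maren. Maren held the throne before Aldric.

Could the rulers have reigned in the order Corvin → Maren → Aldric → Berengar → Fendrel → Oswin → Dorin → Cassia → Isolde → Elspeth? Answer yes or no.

yes

Check each stated constraint against the proposed order — e.g. Maren is ahead of Dorin; Corvin is ahead of Dorin. Every pair is in the required order; nothing is violated.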